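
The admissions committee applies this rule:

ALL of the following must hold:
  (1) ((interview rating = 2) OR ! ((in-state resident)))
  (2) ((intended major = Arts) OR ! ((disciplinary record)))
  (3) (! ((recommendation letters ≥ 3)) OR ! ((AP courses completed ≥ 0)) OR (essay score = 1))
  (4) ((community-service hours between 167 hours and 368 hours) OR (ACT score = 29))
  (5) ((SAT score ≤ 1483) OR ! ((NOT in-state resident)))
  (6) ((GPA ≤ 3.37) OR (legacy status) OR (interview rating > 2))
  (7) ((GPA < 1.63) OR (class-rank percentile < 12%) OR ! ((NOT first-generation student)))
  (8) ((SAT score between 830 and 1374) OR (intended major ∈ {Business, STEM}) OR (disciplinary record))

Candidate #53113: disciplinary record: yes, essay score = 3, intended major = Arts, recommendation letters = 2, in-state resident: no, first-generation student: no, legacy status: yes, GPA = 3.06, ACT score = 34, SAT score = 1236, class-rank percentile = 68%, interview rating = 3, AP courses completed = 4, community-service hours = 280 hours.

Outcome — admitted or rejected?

Atomic conditions:
  interview rating = 2: 3 == 2 is false
  in-state resident: no → false
  intended major = Arts: Arts == Arts is true
  disciplinary record: yes → true
  recommendation letters ≥ 3: 2 ≥ 3 is false
  AP courses completed ≥ 0: 4 ≥ 0 is true
  essay score = 1: 3 == 1 is false
  community-service hours between 167 hours and 368 hours: 280 in [167, 368] is true
  ACT score = 29: 34 == 29 is false
  SAT score ≤ 1483: 1236 ≤ 1483 is true
  NOT in-state resident: no → true
  GPA ≤ 3.37: 3.06 ≤ 3.37 is true
  legacy status: yes → true
  interview rating > 2: 3 > 2 is true
  GPA < 1.63: 3.06 < 1.63 is false
  class-rank percentile < 12%: 68 < 12 is false
  NOT first-generation student: no → true
  SAT score between 830 and 1374: 1236 in [830, 1374] is true
  intended major ∈ {Business, STEM}: Arts is not in the set → false
Combine:
[1.2] NOT false = true
[1] false OR true = true
[2.2] NOT true = false
[2] true OR false = true
[3.1] NOT false = true
[3.2] NOT true = false
[3] true OR false OR false = true
[4] true OR false = true
[5.2] NOT true = false
[5] true OR false = true
[6] true OR true OR true = true
[7.3] NOT true = false
[7] false OR false OR false = false
[8] true OR false OR true = true
[root] true AND true AND true AND true AND true AND true AND false AND true = false
Overall: false → rejected

Rejected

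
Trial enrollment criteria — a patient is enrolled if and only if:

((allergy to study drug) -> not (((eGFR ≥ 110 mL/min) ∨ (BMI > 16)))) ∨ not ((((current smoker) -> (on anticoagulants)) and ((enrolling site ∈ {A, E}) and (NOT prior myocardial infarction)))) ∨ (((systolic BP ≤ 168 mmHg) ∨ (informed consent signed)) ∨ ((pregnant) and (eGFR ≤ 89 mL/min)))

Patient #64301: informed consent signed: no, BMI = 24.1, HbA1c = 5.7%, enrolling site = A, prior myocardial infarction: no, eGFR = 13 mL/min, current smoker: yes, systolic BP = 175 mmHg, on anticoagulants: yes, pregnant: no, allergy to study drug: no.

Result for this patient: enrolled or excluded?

Enrolled

Atomic conditions:
  allergy to study drug: no → false
  eGFR ≥ 110 mL/min: 13 ≥ 110 is false
  BMI > 16: 24.1 > 16 is true
  current smoker: yes → true
  on anticoagulants: yes → true
  enrolling site ∈ {A, E}: A is in the set → true
  NOT prior myocardial infarction: no → true
  systolic BP ≤ 168 mmHg: 175 ≤ 168 is false
  informed consent signed: no → false
  pregnant: no → false
  eGFR ≤ 89 mL/min: 13 ≤ 89 is true
Combine:
[1.2.1] false OR true = true
[1.2] NOT true = false
[1] false → false (antecedent false ⇒ implication holds) = true
[2.1.1] true → true = true
[2.1.2] true AND true = true
[2.1] true AND true = true
[2] NOT true = false
[3.1] false OR false = false
[3.2] false AND true = false
[3] false OR false = false
[root] true OR false OR false = true
Overall: true → enrolled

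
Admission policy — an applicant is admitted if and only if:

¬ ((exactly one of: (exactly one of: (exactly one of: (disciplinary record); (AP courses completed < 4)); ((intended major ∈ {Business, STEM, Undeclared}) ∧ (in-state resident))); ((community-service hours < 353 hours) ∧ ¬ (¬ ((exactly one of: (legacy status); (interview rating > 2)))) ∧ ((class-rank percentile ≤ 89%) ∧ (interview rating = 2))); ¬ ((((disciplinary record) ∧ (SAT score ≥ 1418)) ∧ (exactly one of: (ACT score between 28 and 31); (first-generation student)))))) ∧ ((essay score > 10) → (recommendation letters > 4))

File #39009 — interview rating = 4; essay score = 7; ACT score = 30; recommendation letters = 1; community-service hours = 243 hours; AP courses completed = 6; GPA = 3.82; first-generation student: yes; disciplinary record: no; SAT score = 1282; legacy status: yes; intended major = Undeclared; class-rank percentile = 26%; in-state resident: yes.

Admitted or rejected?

Admitted

Atomic conditions:
  disciplinary record: no → false
  AP courses completed < 4: 6 < 4 is false
  intended major ∈ {Business, STEM, Undeclared}: Undeclared is in the set → true
  in-state resident: yes → true
  community-service hours < 353 hours: 243 < 353 is true
  legacy status: yes → true
  interview rating > 2: 4 > 2 is true
  class-rank percentile ≤ 89%: 26 ≤ 89 is true
  interview rating = 2: 4 == 2 is false
  SAT score ≥ 1418: 1282 ≥ 1418 is false
  ACT score between 28 and 31: 30 in [28, 31] is true
  first-generation student: yes → true
  essay score > 10: 7 > 10 is false
  recommendation letters > 4: 1 > 4 is false
Combine:
[1.1.1.1] exactly-one(false, false) = false
[1.1.1.2] true AND true = true
[1.1.1] exactly-one(false, true) = true
[1.1.2.2.1.1] exactly-one(true, true) = false
[1.1.2.2.1] NOT false = true
[1.1.2.2] NOT true = false
[1.1.2.3] true AND false = false
[1.1.2] true AND false AND false = false
[1.1.3.1.1] false AND false = false
[1.1.3.1.2] exactly-one(true, true) = false
[1.1.3.1] false AND false = false
[1.1.3] NOT false = true
[1.1] exactly-one(true, false, true) = false
[1] NOT false = true
[2] false → false (antecedent false ⇒ implication holds) = true
[root] true AND true = true
Overall: true → admitted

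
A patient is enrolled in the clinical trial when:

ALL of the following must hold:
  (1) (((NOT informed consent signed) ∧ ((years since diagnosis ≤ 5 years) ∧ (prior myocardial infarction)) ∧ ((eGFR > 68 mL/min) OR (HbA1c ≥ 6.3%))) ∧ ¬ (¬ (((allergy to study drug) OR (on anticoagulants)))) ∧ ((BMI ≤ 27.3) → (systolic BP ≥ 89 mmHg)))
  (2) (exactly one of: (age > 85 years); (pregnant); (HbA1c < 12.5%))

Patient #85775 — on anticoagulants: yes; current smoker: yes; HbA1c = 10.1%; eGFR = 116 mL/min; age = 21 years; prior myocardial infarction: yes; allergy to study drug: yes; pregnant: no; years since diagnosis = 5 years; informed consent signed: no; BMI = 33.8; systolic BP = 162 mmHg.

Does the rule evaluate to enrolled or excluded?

Enrolled

Atomic conditions:
  NOT informed consent signed: no → true
  years since diagnosis ≤ 5 years: 5 ≤ 5 is true
  prior myocardial infarction: yes → true
  eGFR > 68 mL/min: 116 > 68 is true
  HbA1c ≥ 6.3%: 10.1 ≥ 6.3 is true
  allergy to study drug: yes → true
  on anticoagulants: yes → true
  BMI ≤ 27.3: 33.8 ≤ 27.3 is false
  systolic BP ≥ 89 mmHg: 162 ≥ 89 is true
  age > 85 years: 21 > 85 is false
  pregnant: no → false
  HbA1c < 12.5%: 10.1 < 12.5 is true
Combine:
[1.1.2] true AND true = true
[1.1.3] true OR true = true
[1.1] true AND true AND true = true
[1.2.1.1] true OR true = true
[1.2.1] NOT true = false
[1.2] NOT false = true
[1.3] false → true (antecedent false ⇒ implication holds) = true
[1] true AND true AND true = true
[2] exactly-one(false, false, true) = true
[root] true AND true = true
Overall: true → enrolled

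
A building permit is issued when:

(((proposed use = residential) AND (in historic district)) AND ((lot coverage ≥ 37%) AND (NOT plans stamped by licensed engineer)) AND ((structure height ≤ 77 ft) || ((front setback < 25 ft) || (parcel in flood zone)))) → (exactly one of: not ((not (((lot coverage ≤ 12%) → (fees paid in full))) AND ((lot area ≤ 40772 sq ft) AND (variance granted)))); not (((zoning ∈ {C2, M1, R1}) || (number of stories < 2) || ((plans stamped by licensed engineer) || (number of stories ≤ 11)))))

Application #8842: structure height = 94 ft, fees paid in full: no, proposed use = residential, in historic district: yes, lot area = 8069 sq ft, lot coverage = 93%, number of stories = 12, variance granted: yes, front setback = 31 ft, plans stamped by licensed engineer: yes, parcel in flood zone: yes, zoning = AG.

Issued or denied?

Atomic conditions:
  proposed use = residential: residential == residential is true
  in historic district: yes → true
  lot coverage ≥ 37%: 93 ≥ 37 is true
  NOT plans stamped by licensed engineer: yes → false
  structure height ≤ 77 ft: 94 ≤ 77 is false
  front setback < 25 ft: 31 < 25 is false
  parcel in flood zone: yes → true
  lot coverage ≤ 12%: 93 ≤ 12 is false
  fees paid in full: no → false
  lot area ≤ 40772 sq ft: 8069 ≤ 40772 is true
  variance granted: yes → true
  zoning ∈ {C2, M1, R1}: AG is not in the set → false
  number of stories < 2: 12 < 2 is false
  plans stamped by licensed engineer: yes → true
  number of stories ≤ 11: 12 ≤ 11 is false
Combine:
[1.1] true AND true = true
[1.2] true AND false = false
[1.3.2] false OR true = true
[1.3] false OR true = true
[1] true AND false AND true = false
[2.1.1.1.1] false → false (antecedent false ⇒ implication holds) = true
[2.1.1.1] NOT true = false
[2.1.1.2] true AND true = true
[2.1.1] false AND true = false
[2.1] NOT false = true
[2.2.1.3] true OR false = true
[2.2.1] false OR false OR true = true
[2.2] NOT true = false
[2] exactly-one(true, false) = true
[root] false → true (antecedent false ⇒ implication holds) = true
Overall: true → issued

Issued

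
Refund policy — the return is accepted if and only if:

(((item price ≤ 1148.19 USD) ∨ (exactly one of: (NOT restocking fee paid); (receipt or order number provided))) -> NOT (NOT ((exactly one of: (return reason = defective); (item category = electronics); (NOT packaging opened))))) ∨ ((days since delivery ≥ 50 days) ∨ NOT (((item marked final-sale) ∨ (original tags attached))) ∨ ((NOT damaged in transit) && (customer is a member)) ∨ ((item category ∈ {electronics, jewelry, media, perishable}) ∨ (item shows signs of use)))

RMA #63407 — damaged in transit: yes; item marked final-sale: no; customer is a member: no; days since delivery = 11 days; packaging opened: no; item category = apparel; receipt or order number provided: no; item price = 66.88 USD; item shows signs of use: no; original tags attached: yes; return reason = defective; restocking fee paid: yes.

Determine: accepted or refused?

Refused

Atomic conditions:
  item price ≤ 1148.19 USD: 66.88 ≤ 1148.19 is true
  NOT restocking fee paid: yes → false
  receipt or order number provided: no → false
  return reason = defective: defective == defective is true
  item category = electronics: apparel == electronics is false
  NOT packaging opened: no → true
  days since delivery ≥ 50 days: 11 ≥ 50 is false
  item marked final-sale: no → false
  original tags attached: yes → true
  NOT damaged in transit: yes → false
  customer is a member: no → false
  item category ∈ {electronics, jewelry, media, perishable}: apparel is not in the set → false
  item shows signs of use: no → false
Combine:
[1.1.2] exactly-one(false, false) = false
[1.1] true OR false = true
[1.2.1.1] exactly-one(true, false, true) = false
[1.2.1] NOT false = true
[1.2] NOT true = false
[1] true → false = false
[2.2.1] false OR true = true
[2.2] NOT true = false
[2.3] false AND false = false
[2.4] false OR false = false
[2] false OR false OR false OR false = false
[root] false OR false = false
Overall: false → refused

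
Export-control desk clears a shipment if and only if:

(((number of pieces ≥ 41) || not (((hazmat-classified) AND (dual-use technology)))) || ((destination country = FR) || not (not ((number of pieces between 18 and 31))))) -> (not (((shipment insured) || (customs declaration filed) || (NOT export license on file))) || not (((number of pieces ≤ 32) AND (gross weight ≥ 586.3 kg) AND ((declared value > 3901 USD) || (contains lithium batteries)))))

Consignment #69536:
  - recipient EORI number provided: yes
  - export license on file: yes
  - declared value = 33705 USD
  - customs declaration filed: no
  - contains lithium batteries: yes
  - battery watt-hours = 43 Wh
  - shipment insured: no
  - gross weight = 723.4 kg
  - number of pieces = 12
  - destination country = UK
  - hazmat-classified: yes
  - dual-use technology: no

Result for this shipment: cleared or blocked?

Cleared

Atomic conditions:
  number of pieces ≥ 41: 12 ≥ 41 is false
  hazmat-classified: yes → true
  dual-use technology: no → false
  destination country = FR: UK == FR is false
  number of pieces between 18 and 31: 12 in [18, 31] is false
  shipment insured: no → false
  customs declaration filed: no → false
  NOT export license on file: yes → false
  number of pieces ≤ 32: 12 ≤ 32 is true
  gross weight ≥ 586.3 kg: 723.4 ≥ 586.3 is true
  declared value > 3901 USD: 33705 > 3901 is true
  contains lithium batteries: yes → true
Combine:
[1.1.2.1] true AND false = false
[1.1.2] NOT false = true
[1.1] false OR true = true
[1.2.2.1] NOT false = true
[1.2.2] NOT true = false
[1.2] false OR false = false
[1] true OR false = true
[2.1.1] false OR false OR false = false
[2.1] NOT false = true
[2.2.1.3] true OR true = true
[2.2.1] true AND true AND true = true
[2.2] NOT true = false
[2] true OR false = true
[root] true → true = true
Overall: true → cleared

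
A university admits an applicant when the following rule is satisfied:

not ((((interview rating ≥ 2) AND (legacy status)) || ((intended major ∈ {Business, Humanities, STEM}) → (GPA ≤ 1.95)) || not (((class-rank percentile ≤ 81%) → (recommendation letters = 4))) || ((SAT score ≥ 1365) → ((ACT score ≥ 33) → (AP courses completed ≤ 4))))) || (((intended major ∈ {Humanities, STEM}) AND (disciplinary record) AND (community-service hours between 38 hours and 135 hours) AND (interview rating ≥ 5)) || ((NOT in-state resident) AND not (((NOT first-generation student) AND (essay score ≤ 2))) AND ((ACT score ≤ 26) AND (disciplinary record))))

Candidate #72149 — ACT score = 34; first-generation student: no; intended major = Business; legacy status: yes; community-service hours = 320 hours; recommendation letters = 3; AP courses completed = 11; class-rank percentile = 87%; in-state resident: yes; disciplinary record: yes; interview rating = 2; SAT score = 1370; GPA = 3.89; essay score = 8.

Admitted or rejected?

Rejected

Atomic conditions:
  interview rating ≥ 2: 2 ≥ 2 is true
  legacy status: yes → true
  intended major ∈ {Business, Humanities, STEM}: Business is in the set → true
  GPA ≤ 1.95: 3.89 ≤ 1.95 is false
  class-rank percentile ≤ 81%: 87 ≤ 81 is false
  recommendation letters = 4: 3 == 4 is false
  SAT score ≥ 1365: 1370 ≥ 1365 is true
  ACT score ≥ 33: 34 ≥ 33 is true
  AP courses completed ≤ 4: 11 ≤ 4 is false
  intended major ∈ {Humanities, STEM}: Business is not in the set → false
  disciplinary record: yes → true
  community-service hours between 38 hours and 135 hours: 320 in [38, 135] is false
  interview rating ≥ 5: 2 ≥ 5 is false
  NOT in-state resident: yes → false
  NOT first-generation student: no → true
  essay score ≤ 2: 8 ≤ 2 is false
  ACT score ≤ 26: 34 ≤ 26 is false
Combine:
[1.1.1] true AND true = true
[1.1.2] true → false = false
[1.1.3.1] false → false (antecedent false ⇒ implication holds) = true
[1.1.3] NOT true = false
[1.1.4.2] true → false = false
[1.1.4] true → false = false
[1.1] true OR false OR false OR false = true
[1] NOT true = false
[2.1] false AND true AND false AND false = false
[2.2.2.1] true AND false = false
[2.2.2] NOT false = true
[2.2.3] false AND true = false
[2.2] false AND true AND false = false
[2] false OR false = false
[root] false OR false = false
Overall: false → rejected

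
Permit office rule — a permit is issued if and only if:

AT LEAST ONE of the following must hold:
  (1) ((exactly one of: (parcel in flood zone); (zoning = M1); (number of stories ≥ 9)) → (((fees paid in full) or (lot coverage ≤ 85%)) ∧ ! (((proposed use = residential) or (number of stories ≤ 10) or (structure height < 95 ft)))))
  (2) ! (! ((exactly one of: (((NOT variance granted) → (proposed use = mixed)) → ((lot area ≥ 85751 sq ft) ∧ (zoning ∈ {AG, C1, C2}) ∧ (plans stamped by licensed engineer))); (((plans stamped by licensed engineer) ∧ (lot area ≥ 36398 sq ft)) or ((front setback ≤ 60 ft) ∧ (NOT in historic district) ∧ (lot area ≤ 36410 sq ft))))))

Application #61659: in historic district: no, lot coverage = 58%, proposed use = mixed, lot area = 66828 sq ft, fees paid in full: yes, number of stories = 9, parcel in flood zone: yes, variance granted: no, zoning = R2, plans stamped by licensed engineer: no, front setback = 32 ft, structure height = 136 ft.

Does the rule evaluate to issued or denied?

Atomic conditions:
  parcel in flood zone: yes → true
  zoning = M1: R2 == M1 is false
  number of stories ≥ 9: 9 ≥ 9 is true
  fees paid in full: yes → true
  lot coverage ≤ 85%: 58 ≤ 85 is true
  proposed use = residential: mixed == residential is false
  number of stories ≤ 10: 9 ≤ 10 is true
  structure height < 95 ft: 136 < 95 is false
  NOT variance granted: no → true
  proposed use = mixed: mixed == mixed is true
  lot area ≥ 85751 sq ft: 66828 ≥ 85751 is false
  zoning ∈ {AG, C1, C2}: R2 is not in the set → false
  plans stamped by licensed engineer: no → false
  lot area ≥ 36398 sq ft: 66828 ≥ 36398 is true
  front setback ≤ 60 ft: 32 ≤ 60 is true
  NOT in historic district: no → true
  lot area ≤ 36410 sq ft: 66828 ≤ 36410 is false
Combine:
[1.1] exactly-one(true, false, true) = false
[1.2.1] true OR true = true
[1.2.2.1] false OR true OR false = true
[1.2.2] NOT true = false
[1.2] true AND false = false
[1] false → false (antecedent false ⇒ implication holds) = true
[2.1.1.1.1] true → true = true
[2.1.1.1.2] false AND false AND false = false
[2.1.1.1] true → false = false
[2.1.1.2.1] false AND true = false
[2.1.1.2.2] true AND true AND false = false
[2.1.1.2] false OR false = false
[2.1.1] exactly-one(false, false) = false
[2.1] NOT false = true
[2] NOT true = false
[root] true OR false = true
Overall: true → issued

Issued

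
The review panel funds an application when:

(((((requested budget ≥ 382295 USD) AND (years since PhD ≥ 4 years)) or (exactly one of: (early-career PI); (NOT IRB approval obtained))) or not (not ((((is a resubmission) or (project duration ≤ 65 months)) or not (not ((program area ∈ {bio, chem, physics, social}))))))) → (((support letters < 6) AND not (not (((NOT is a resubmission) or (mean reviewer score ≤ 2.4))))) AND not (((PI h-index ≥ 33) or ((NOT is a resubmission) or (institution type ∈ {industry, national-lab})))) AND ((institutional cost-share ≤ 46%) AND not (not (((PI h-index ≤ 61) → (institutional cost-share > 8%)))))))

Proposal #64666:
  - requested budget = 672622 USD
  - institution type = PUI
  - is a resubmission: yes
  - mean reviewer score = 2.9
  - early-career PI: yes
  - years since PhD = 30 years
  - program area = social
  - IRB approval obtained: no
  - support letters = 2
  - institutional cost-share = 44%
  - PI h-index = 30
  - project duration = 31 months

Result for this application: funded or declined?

Atomic conditions:
  requested budget ≥ 382295 USD: 672622 ≥ 382295 is true
  years since PhD ≥ 4 years: 30 ≥ 4 is true
  early-career PI: yes → true
  NOT IRB approval obtained: no → true
  is a resubmission: yes → true
  project duration ≤ 65 months: 31 ≤ 65 is true
  program area ∈ {bio, chem, physics, social}: social is in the set → true
  support letters < 6: 2 < 6 is true
  NOT is a resubmission: yes → false
  mean reviewer score ≤ 2.4: 2.9 ≤ 2.4 is false
  PI h-index ≥ 33: 30 ≥ 33 is false
  institution type ∈ {industry, national-lab}: PUI is not in the set → false
  institutional cost-share ≤ 46%: 44 ≤ 46 is true
  PI h-index ≤ 61: 30 ≤ 61 is true
  institutional cost-share > 8%: 44 > 8 is true
Combine:
[1.1.1] true AND true = true
[1.1.2] exactly-one(true, true) = false
[1.1] true OR false = true
[1.2.1.1.1] true OR true = true
[1.2.1.1.2.1] NOT true = false
[1.2.1.1.2] NOT false = true
[1.2.1.1] true OR true = true
[1.2.1] NOT true = false
[1.2] NOT false = true
[1] true OR true = true
[2.1.2.1.1] false OR false = false
[2.1.2.1] NOT false = true
[2.1.2] NOT true = false
[2.1] true AND false = false
[2.2.1.2] false OR false = false
[2.2.1] false OR false = false
[2.2] NOT false = true
[2.3.2.1.1] true → true = true
[2.3.2.1] NOT true = false
[2.3.2] NOT false = true
[2.3] true AND true = true
[2] false AND true AND true = false
[root] true → false = false
Overall: false → declined

Declined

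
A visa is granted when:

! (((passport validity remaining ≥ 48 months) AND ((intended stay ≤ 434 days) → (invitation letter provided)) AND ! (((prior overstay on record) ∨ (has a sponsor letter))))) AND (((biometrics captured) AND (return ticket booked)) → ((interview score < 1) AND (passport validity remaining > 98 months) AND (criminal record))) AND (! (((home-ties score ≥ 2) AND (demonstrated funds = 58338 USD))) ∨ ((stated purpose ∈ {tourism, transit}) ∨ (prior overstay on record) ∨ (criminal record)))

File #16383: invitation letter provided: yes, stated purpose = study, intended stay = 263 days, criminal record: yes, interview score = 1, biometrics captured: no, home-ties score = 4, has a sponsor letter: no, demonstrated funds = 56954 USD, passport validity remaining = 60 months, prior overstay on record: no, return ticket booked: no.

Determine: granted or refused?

Atomic conditions:
  passport validity remaining ≥ 48 months: 60 ≥ 48 is true
  intended stay ≤ 434 days: 263 ≤ 434 is true
  invitation letter provided: yes → true
  prior overstay on record: no → false
  has a sponsor letter: no → false
  biometrics captured: no → false
  return ticket booked: no → false
  interview score < 1: 1 < 1 is false
  passport validity remaining > 98 months: 60 > 98 is false
  criminal record: yes → true
  home-ties score ≥ 2: 4 ≥ 2 is true
  demonstrated funds = 58338 USD: 56954 == 58338 is false
  stated purpose ∈ {tourism, transit}: study is not in the set → false
Combine:
[1.1.2] true → true = true
[1.1.3.1] false OR false = false
[1.1.3] NOT false = true
[1.1] true AND true AND true = true
[1] NOT true = false
[2.1] false AND false = false
[2.2] false AND false AND true = false
[2] false → false (antecedent false ⇒ implication holds) = true
[3.1.1] true AND false = false
[3.1] NOT false = true
[3.2] false OR false OR true = true
[3] true OR true = true
[root] false AND true AND true = false
Overall: false → refused

Refused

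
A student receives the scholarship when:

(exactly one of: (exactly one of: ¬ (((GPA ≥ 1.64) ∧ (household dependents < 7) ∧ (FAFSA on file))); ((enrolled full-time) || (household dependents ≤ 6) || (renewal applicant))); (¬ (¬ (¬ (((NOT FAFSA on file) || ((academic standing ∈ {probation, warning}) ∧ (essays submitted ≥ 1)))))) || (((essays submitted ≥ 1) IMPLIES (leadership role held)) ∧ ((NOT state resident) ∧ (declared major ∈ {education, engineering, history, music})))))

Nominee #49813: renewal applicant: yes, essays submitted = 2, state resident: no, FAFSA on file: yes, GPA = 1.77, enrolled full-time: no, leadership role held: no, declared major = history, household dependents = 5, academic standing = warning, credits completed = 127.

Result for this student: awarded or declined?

Awarded

Atomic conditions:
  GPA ≥ 1.64: 1.77 ≥ 1.64 is true
  household dependents < 7: 5 < 7 is true
  FAFSA on file: yes → true
  enrolled full-time: no → false
  household dependents ≤ 6: 5 ≤ 6 is true
  renewal applicant: yes → true
  NOT FAFSA on file: yes → false
  academic standing ∈ {probation, warning}: warning is in the set → true
  essays submitted ≥ 1: 2 ≥ 1 is true
  leadership role held: no → false
  NOT state resident: no → true
  declared major ∈ {education, engineering, history, music}: history is in the set → true
Combine:
[1.1.1] true AND true AND true = true
[1.1] NOT true = false
[1.2] false OR true OR true = true
[1] exactly-one(false, true) = true
[2.1.1.1.1.2] true AND true = true
[2.1.1.1.1] false OR true = true
[2.1.1.1] NOT true = false
[2.1.1] NOT false = true
[2.1] NOT true = false
[2.2.1] true → false = false
[2.2.2] true AND true = true
[2.2] false AND true = false
[2] false OR false = false
[root] exactly-one(true, false) = true
Overall: true → awarded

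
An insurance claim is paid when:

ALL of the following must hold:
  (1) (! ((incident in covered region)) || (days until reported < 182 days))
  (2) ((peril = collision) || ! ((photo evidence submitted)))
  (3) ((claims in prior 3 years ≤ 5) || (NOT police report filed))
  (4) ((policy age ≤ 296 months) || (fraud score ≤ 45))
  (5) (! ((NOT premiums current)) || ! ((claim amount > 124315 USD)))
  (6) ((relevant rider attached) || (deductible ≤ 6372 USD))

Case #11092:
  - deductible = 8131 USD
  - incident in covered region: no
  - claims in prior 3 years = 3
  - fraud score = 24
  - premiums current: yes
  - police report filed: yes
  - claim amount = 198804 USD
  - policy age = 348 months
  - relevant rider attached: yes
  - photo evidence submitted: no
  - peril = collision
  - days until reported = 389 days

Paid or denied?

Atomic conditions:
  incident in covered region: no → false
  days until reported < 182 days: 389 < 182 is false
  peril = collision: collision == collision is true
  photo evidence submitted: no → false
  claims in prior 3 years ≤ 5: 3 ≤ 5 is true
  NOT police report filed: yes → false
  policy age ≤ 296 months: 348 ≤ 296 is false
  fraud score ≤ 45: 24 ≤ 45 is true
  NOT premiums current: yes → false
  claim amount > 124315 USD: 198804 > 124315 is true
  relevant rider attached: yes → true
  deductible ≤ 6372 USD: 8131 ≤ 6372 is false
Combine:
[1.1] NOT false = true
[1] true OR false = true
[2.2] NOT false = true
[2] true OR true = true
[3] true OR false = true
[4] false OR true = true
[5.1] NOT false = true
[5.2] NOT true = false
[5] true OR false = true
[6] true OR false = true
[root] true AND true AND true AND true AND true AND true = true
Overall: true → paid

Paid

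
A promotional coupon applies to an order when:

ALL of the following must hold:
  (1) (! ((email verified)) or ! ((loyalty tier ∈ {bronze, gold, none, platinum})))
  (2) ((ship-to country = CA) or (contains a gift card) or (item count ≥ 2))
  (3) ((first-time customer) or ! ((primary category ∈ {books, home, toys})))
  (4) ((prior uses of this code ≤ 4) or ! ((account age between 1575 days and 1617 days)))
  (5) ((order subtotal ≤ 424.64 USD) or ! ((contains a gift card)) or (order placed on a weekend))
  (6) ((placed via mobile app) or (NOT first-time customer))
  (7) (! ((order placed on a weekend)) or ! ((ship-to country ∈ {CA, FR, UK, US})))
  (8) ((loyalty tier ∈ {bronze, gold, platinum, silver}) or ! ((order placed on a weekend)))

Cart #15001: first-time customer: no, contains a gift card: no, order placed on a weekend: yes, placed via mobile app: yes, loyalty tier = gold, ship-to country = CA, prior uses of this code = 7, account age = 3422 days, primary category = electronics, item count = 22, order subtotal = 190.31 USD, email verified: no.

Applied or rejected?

Atomic conditions:
  email verified: no → false
  loyalty tier ∈ {bronze, gold, none, platinum}: gold is in the set → true
  ship-to country = CA: CA == CA is true
  contains a gift card: no → false
  item count ≥ 2: 22 ≥ 2 is true
  first-time customer: no → false
  primary category ∈ {books, home, toys}: electronics is not in the set → false
  prior uses of this code ≤ 4: 7 ≤ 4 is false
  account age between 1575 days and 1617 days: 3422 in [1575, 1617] is false
  order subtotal ≤ 424.64 USD: 190.31 ≤ 424.64 is true
  order placed on a weekend: yes → true
  placed via mobile app: yes → true
  NOT first-time customer: no → true
  ship-to country ∈ {CA, FR, UK, US}: CA is in the set → true
  loyalty tier ∈ {bronze, gold, platinum, silver}: gold is in the set → true
Combine:
[1.1] NOT false = true
[1.2] NOT true = false
[1] true OR false = true
[2] true OR false OR true = true
[3.2] NOT false = true
[3] false OR true = true
[4.2] NOT false = true
[4] false OR true = true
[5.2] NOT false = true
[5] true OR true OR true = true
[6] true OR true = true
[7.1] NOT true = false
[7.2] NOT true = false
[7] false OR false = false
[8.2] NOT true = false
[8] true OR false = true
[root] true AND true AND true AND true AND true AND true AND false AND true = false
Overall: false → rejected

Rejected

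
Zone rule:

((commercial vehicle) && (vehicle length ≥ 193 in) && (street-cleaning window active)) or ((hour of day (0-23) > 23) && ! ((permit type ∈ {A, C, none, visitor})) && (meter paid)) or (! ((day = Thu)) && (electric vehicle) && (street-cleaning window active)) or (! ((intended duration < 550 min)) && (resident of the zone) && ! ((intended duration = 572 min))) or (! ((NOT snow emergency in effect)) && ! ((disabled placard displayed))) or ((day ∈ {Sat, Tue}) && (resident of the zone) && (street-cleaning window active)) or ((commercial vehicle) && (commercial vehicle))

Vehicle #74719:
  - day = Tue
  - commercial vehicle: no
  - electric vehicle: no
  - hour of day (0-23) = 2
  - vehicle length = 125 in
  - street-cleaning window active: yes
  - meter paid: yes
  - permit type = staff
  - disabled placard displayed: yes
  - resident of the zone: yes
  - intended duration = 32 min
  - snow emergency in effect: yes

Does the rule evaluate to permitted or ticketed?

Permitted

Atomic conditions:
  commercial vehicle: no → false
  vehicle length ≥ 193 in: 125 ≥ 193 is false
  street-cleaning window active: yes → true
  hour of day (0-23) > 23: 2 > 23 is false
  permit type ∈ {A, C, none, visitor}: staff is not in the set → false
  meter paid: yes → true
  day = Thu: Tue == Thu is false
  electric vehicle: no → false
  intended duration < 550 min: 32 < 550 is true
  resident of the zone: yes → true
  intended duration = 572 min: 32 == 572 is false
  NOT snow emergency in effect: yes → false
  disabled placard displayed: yes → true
  day ∈ {Sat, Tue}: Tue is in the set → true
Combine:
[1] false AND false AND true = false
[2.2] NOT false = true
[2] false AND true AND true = false
[3.1] NOT false = true
[3] true AND false AND true = false
[4.1] NOT true = false
[4.3] NOT false = true
[4] false AND true AND true = false
[5.1] NOT false = true
[5.2] NOT true = false
[5] true AND false = false
[6] true AND true AND true = true
[7] false AND false = false
[root] false OR false OR false OR false OR false OR true OR false = true
Overall: true → permitted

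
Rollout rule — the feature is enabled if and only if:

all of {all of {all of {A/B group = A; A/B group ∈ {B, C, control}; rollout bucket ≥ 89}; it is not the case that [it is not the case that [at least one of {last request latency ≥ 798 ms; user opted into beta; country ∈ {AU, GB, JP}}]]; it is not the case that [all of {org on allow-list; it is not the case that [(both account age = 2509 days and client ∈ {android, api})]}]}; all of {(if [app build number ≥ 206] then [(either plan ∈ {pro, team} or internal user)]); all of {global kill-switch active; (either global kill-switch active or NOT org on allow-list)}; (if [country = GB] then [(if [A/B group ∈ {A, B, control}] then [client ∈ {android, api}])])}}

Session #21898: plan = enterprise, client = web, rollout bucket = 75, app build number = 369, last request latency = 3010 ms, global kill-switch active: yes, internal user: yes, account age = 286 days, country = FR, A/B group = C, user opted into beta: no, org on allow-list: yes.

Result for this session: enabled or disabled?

Atomic conditions:
  A/B group = A: C == A is false
  A/B group ∈ {B, C, control}: C is in the set → true
  rollout bucket ≥ 89: 75 ≥ 89 is false
  last request latency ≥ 798 ms: 3010 ≥ 798 is true
  user opted into beta: no → false
  country ∈ {AU, GB, JP}: FR is not in the set → false
  org on allow-list: yes → true
  account age = 2509 days: 286 == 2509 is false
  client ∈ {android, api}: web is not in the set → false
  app build number ≥ 206: 369 ≥ 206 is true
  plan ∈ {pro, team}: enterprise is not in the set → false
  internal user: yes → true
  global kill-switch active: yes → true
  NOT org on allow-list: yes → false
  country = GB: FR == GB is false
  A/B group ∈ {A, B, control}: C is not in the set → false
Combine:
[1.1] false AND true AND false = false
[1.2.1.1] true OR false OR false = true
[1.2.1] NOT true = false
[1.2] NOT false = true
[1.3.1.2.1] false AND false = false
[1.3.1.2] NOT false = true
[1.3.1] true AND true = true
[1.3] NOT true = false
[1] false AND true AND false = false
[2.1.2] false OR true = true
[2.1] true → true = true
[2.2.2] true OR false = true
[2.2] true AND true = true
[2.3.2] false → false (antecedent false ⇒ implication holds) = true
[2.3] false → true (antecedent false ⇒ implication holds) = true
[2] true AND true AND true = true
[root] false AND true = false
Overall: false → disabled

Disabled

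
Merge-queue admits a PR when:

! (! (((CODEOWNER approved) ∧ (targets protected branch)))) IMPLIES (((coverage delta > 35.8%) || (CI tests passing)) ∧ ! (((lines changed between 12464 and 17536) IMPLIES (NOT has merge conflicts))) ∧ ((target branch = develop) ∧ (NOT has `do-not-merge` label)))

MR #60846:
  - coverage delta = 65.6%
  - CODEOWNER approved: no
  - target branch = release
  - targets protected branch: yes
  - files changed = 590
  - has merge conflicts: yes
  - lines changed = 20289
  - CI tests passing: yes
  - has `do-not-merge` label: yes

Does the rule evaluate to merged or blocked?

Merged

Atomic conditions:
  CODEOWNER approved: no → false
  targets protected branch: yes → true
  coverage delta > 35.8%: 65.6 > 35.8 is true
  CI tests passing: yes → true
  lines changed between 12464 and 17536: 20289 in [12464, 17536] is false
  NOT has merge conflicts: yes → false
  target branch = develop: release == develop is false
  NOT has `do-not-merge` label: yes → false
Combine:
[1.1.1] false AND true = false
[1.1] NOT false = true
[1] NOT true = false
[2.1] true OR true = true
[2.2.1] false → false (antecedent false ⇒ implication holds) = true
[2.2] NOT true = false
[2.3] false AND false = false
[2] true AND false AND false = false
[root] false → false (antecedent false ⇒ implication holds) = true
Overall: true → merged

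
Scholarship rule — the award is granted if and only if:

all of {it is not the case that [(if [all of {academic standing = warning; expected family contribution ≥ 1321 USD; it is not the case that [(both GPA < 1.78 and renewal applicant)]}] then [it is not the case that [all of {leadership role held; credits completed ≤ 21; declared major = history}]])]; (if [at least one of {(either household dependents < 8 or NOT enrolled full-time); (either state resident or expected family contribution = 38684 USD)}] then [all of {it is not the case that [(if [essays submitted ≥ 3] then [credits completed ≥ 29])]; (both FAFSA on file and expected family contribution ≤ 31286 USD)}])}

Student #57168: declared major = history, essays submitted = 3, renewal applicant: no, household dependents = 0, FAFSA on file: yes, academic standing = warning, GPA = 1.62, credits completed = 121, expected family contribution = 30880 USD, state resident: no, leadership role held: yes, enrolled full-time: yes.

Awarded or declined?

Declined

Atomic conditions:
  academic standing = warning: warning == warning is true
  expected family contribution ≥ 1321 USD: 30880 ≥ 1321 is true
  GPA < 1.78: 1.62 < 1.78 is true
  renewal applicant: no → false
  leadership role held: yes → true
  credits completed ≤ 21: 121 ≤ 21 is false
  declared major = history: history == history is true
  household dependents < 8: 0 < 8 is true
  NOT enrolled full-time: yes → false
  state resident: no → false
  expected family contribution = 38684 USD: 30880 == 38684 is false
  essays submitted ≥ 3: 3 ≥ 3 is true
  credits completed ≥ 29: 121 ≥ 29 is true
  FAFSA on file: yes → true
  expected family contribution ≤ 31286 USD: 30880 ≤ 31286 is true
Combine:
[1.1.1.3.1] true AND false = false
[1.1.1.3] NOT false = true
[1.1.1] true AND true AND true = true
[1.1.2.1] true AND false AND true = false
[1.1.2] NOT false = true
[1.1] true → true = true
[1] NOT true = false
[2.1.1] true OR false = true
[2.1.2] false OR false = false
[2.1] true OR false = true
[2.2.1.1] true → true = true
[2.2.1] NOT true = false
[2.2.2] true AND true = true
[2.2] false AND true = false
[2] true → false = false
[root] false AND false = false
Overall: false → declined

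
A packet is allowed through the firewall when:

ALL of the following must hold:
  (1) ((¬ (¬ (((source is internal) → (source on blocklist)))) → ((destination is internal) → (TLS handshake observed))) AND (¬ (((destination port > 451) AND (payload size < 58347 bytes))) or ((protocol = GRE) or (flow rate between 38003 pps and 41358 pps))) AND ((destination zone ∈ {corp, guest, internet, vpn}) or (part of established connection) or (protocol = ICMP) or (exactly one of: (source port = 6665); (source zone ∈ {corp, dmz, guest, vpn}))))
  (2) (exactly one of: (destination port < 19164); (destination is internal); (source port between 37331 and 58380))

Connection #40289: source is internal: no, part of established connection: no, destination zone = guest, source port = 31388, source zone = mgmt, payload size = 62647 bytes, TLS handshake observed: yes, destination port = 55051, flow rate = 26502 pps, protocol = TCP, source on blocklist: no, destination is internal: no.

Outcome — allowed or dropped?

Atomic conditions:
  source is internal: no → false
  source on blocklist: no → false
  destination is internal: no → false
  TLS handshake observed: yes → true
  destination port > 451: 55051 > 451 is true
  payload size < 58347 bytes: 62647 < 58347 is false
  protocol = GRE: TCP == GRE is false
  flow rate between 38003 pps and 41358 pps: 26502 in [38003, 41358] is false
  destination zone ∈ {corp, guest, internet, vpn}: guest is in the set → true
  part of established connection: no → false
  protocol = ICMP: TCP == ICMP is false
  source port = 6665: 31388 == 6665 is false
  source zone ∈ {corp, dmz, guest, vpn}: mgmt is not in the set → false
  destination port < 19164: 55051 < 19164 is false
  source port between 37331 and 58380: 31388 in [37331, 58380] is false
Combine:
[1.1.1.1.1] false → false (antecedent false ⇒ implication holds) = true
[1.1.1.1] NOT true = false
[1.1.1] NOT false = true
[1.1.2] false → true (antecedent false ⇒ implication holds) = true
[1.1] true → true = true
[1.2.1.1] true AND false = false
[1.2.1] NOT false = true
[1.2.2] false OR false = false
[1.2] true OR false = true
[1.3.4] exactly-one(false, false) = false
[1.3] true OR false OR false OR false = true
[1] true AND true AND true = true
[2] exactly-one(false, false, false) = false
[root] true AND false = false
Overall: false → dropped

Dropped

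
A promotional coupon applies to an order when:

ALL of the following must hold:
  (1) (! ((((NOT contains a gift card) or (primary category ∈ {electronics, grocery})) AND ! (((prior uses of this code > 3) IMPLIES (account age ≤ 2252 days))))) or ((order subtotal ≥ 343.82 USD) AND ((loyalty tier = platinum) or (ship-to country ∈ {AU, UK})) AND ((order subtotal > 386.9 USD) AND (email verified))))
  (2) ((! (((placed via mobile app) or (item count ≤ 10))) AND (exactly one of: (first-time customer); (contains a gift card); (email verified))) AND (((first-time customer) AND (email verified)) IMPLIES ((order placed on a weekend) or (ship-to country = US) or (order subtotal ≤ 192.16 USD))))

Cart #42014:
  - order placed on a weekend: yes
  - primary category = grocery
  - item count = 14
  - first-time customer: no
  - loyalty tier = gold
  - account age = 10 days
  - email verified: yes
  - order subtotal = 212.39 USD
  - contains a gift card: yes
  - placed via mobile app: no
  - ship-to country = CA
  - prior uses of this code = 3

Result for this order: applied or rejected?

Atomic conditions:
  NOT contains a gift card: yes → false
  primary category ∈ {electronics, grocery}: grocery is in the set → true
  prior uses of this code > 3: 3 > 3 is false
  account age ≤ 2252 days: 10 ≤ 2252 is true
  order subtotal ≥ 343.82 USD: 212.39 ≥ 343.82 is false
  loyalty tier = platinum: gold == platinum is false
  ship-to country ∈ {AU, UK}: CA is not in the set → false
  order subtotal > 386.9 USD: 212.39 > 386.9 is false
  email verified: yes → true
  placed via mobile app: no → false
  item count ≤ 10: 14 ≤ 10 is false
  first-time customer: no → false
  contains a gift card: yes → true
  order placed on a weekend: yes → true
  ship-to country = US: CA == US is false
  order subtotal ≤ 192.16 USD: 212.39 ≤ 192.16 is false
Combine:
[1.1.1.1] false OR true = true
[1.1.1.2.1] false → true (antecedent false ⇒ implication holds) = true
[1.1.1.2] NOT true = false
[1.1.1] true AND false = false
[1.1] NOT false = true
[1.2.2] false OR false = false
[1.2.3] false AND true = false
[1.2] false AND false AND false = false
[1] true OR false = true
[2.1.1.1] false OR false = false
[2.1.1] NOT false = true
[2.1.2] exactly-one(false, true, true) = false
[2.1] true AND false = false
[2.2.1] false AND true = false
[2.2.2] true OR false OR false = true
[2.2] false → true (antecedent false ⇒ implication holds) = true
[2] false AND true = false
[root] true AND false = false
Overall: false → rejected

Rejected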